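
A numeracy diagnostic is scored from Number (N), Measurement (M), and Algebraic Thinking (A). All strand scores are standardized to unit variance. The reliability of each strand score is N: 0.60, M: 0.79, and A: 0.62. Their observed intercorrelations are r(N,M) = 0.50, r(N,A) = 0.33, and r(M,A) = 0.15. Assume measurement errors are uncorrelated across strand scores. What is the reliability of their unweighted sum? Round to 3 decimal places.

Var(N+M+A) = 3 + 2·[0.50 + 0.33 + 0.15] = 3 + 1.96 = 4.96.
Under uncorrelated errors the observed covariances equal the true-score covariances, so only the own-variance terms attenuate.
True-score variance = [0.60 + 0.79 + 0.62] + 1.96 = 2.01 + 1.96 = 3.97.
Reliability = 3.97 / 4.96 = 0.800.

0.800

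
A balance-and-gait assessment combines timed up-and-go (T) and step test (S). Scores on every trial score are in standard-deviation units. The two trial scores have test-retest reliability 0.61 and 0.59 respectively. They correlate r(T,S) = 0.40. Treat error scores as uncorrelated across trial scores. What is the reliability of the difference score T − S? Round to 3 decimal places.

0.333

Var(T−S) = 1 + 1 − 2·0.40 = 2 − 0.8 = 1.2.
With uncorrelated errors the cross-covariances are all true-score covariance, so they carry over unchanged; only the diagonal terms shrink to ρᵢσᵢ².
True-score variance = [0.61 + 0.59] − 0.8 = 1.2 − 0.8 = 0.4.
Reliability = 0.4 / 1.2 = 0.333.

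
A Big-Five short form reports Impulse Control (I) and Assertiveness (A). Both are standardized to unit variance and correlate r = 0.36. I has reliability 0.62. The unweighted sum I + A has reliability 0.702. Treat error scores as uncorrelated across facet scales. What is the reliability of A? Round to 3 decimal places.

0.569

Var(I+A) = 2 + 2·0.36 = 2.720.
True-score variance = ρ_I + ρ_A + 2·0.36, so 0.702 = (0.62 + ρ_A + 0.72) / 2.720.
ρ_A = 0.702·2.720 − 0.62 − 0.72 = 0.569.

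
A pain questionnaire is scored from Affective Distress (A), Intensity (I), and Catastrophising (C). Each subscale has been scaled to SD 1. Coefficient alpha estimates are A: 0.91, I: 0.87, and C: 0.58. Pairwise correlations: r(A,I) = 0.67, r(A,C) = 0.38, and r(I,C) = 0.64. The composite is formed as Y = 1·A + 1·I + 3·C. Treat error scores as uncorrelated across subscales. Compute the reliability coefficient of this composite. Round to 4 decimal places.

0.7833

Var(Y) = 1 + 1 + 3² + 2·[0.67 + 3·0.38 + 3·0.64] = 11 + 7.46 = 18.46.
Under uncorrelated errors the observed covariances equal the true-score covariances, so only the own-variance terms attenuate.
True-score variance = [0.91 + 0.87 + 3²·0.58] + 7.46 = 7 + 7.46 = 14.46.
Reliability = 14.46 / 18.46 = 0.7833.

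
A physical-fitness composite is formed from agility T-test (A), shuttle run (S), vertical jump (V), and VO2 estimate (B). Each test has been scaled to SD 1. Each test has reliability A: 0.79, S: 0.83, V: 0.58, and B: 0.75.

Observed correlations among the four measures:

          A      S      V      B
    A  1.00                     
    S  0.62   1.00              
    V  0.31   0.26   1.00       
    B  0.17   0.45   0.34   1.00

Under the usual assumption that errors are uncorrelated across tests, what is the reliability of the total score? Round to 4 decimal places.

Var(A+S+V+B) = 4 + 2·[0.62 + 0.31 + 0.17 + 0.26 + 0.45 + 0.34] = 4 + 4.3 = 8.3.
Under uncorrelated errors the observed covariances equal the true-score covariances, so only the own-variance terms attenuate.
True-score variance = [0.79 + 0.83 + 0.58 + 0.75] + 4.3 = 2.95 + 4.3 = 7.25.
Reliability = 7.25 / 8.3 = 0.8735.

0.8735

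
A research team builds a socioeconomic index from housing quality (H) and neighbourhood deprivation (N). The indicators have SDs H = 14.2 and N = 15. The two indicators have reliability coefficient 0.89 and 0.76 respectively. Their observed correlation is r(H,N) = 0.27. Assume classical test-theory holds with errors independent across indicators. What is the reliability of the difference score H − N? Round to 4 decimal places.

Var(H−N) = 14.2² + 15² − 2·14.2·15·0.27 = 426.64 − 115.02 = 311.62.
Because errors are independent across components, Cov(Tᵢ,Tⱼ) = Cov(Xᵢ,Xⱼ); the off-diagonal part of the true-score variance is the same as above.
True-score variance = [14.2²·0.89 + 15²·0.76] − 115.02 = 350.46 − 115.02 = 235.44.
Reliability = 235.44 / 311.62 = 0.7555.

0.7555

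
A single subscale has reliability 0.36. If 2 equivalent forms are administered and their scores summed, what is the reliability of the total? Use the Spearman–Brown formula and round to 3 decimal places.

ρ_k = kρ / (1 + (k−1)ρ) = 2·0.36 / (1 + 1·0.36) = 0.720 / 1.360 = 0.529.

0.529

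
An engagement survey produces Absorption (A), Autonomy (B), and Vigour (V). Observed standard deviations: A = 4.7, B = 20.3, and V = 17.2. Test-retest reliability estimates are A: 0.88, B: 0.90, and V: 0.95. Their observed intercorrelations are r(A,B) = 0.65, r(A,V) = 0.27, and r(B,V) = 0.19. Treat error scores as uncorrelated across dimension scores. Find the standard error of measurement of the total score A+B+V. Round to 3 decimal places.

7.658

Var(total) = 730.02 + 300.367 = 1030.39.
True-score variance = 671.368 + 300.367 = 971.736, so reliability = 0.9431.
Error variance = 1030.39 − 971.736 = 58.6518; SEM = √58.6518 = 7.658.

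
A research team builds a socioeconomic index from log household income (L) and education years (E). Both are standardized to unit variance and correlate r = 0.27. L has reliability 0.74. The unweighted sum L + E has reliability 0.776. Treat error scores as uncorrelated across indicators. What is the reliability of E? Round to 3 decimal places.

Var(L+E) = 2 + 2·0.27 = 2.540.
True-score variance = ρ_L + ρ_E + 2·0.27, so 0.776 = (0.74 + ρ_E + 0.54) / 2.540.
ρ_E = 0.776·2.540 − 0.74 − 0.54 = 0.691.

0.691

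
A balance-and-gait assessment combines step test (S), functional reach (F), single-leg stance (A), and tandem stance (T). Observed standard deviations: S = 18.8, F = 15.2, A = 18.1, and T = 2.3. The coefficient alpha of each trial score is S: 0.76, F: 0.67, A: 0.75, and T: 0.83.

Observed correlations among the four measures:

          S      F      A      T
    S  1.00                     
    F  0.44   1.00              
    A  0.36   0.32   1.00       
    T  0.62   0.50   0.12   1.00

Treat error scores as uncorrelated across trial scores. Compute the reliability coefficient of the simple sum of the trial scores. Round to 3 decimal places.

0.856

Var(S+F+A+T) = 18.8² + 15.2² + 18.1² + 2.3² + 2·[18.8·15.2·0.44 + 18.8·18.1·0.36 + 18.8·2.3·0.62 + 15.2·18.1·0.32 + 15.2·2.3·0.50 + 18.1·2.3·0.12] = 917.38 + 771.116 = 1688.5.
Because errors are independent across components, Cov(Tᵢ,Tⱼ) = Cov(Xᵢ,Xⱼ); the off-diagonal part of the true-score variance is the same as above.
True-score variance = [18.8²·0.76 + 15.2²·0.67 + 18.1²·0.75 + 2.3²·0.83] + 771.116 = 673.509 + 771.116 = 1444.63.
Reliability = 1444.63 / 1688.5 = 0.856.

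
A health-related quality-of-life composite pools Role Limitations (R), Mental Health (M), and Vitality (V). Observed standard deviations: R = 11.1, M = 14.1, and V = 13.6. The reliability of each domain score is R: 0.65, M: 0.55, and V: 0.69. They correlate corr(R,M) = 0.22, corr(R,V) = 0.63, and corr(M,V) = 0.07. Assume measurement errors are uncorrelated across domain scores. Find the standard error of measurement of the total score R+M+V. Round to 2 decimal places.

13.78

Var(total) = 506.98 + 285.92 = 792.9.
True-score variance = 317.054 + 285.92 = 602.975, so reliability = 0.7605.
Error variance = 792.9 − 602.975 = 189.926; SEM = √189.926 = 13.78.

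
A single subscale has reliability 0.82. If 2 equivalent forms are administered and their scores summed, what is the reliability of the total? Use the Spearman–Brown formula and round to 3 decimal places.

ρ_k = kρ / (1 + (k−1)ρ) = 2·0.82 / (1 + 1·0.82) = 1.640 / 1.820 = 0.901.

0.901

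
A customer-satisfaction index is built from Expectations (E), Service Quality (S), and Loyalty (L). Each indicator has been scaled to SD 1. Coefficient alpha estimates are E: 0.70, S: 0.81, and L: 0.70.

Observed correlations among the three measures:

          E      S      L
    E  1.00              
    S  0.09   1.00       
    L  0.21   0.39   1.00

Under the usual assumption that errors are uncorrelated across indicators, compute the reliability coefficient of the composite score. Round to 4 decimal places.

0.8196

Var(E+S+L) = 3 + 2·[0.09 + 0.21 + 0.39] = 3 + 1.38 = 4.38.
Under uncorrelated errors the observed covariances equal the true-score covariances, so only the own-variance terms attenuate.
True-score variance = [0.70 + 0.81 + 0.70] + 1.38 = 2.21 + 1.38 = 3.59.
Reliability = 3.59 / 4.38 = 0.8196.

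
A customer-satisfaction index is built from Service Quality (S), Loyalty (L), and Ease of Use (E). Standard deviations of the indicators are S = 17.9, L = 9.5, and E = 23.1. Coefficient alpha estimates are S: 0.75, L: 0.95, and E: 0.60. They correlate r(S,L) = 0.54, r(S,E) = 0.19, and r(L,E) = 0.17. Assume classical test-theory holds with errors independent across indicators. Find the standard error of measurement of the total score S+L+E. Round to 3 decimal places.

17.264

Var(total) = 944.27 + 415.393 = 1359.66.
True-score variance = 646.211 + 415.393 = 1061.6, so reliability = 0.7808.
Error variance = 1359.66 − 1061.6 = 298.059; SEM = √298.059 = 17.264.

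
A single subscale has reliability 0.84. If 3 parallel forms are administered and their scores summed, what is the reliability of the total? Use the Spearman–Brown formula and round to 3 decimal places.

0.940

ρ_k = kρ / (1 + (k−1)ρ) = 3·0.84 / (1 + 2·0.84) = 2.520 / 2.680 = 0.940.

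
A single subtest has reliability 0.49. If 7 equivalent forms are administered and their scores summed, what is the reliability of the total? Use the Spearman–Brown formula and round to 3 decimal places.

0.871

ρ_k = kρ / (1 + (k−1)ρ) = 7·0.49 / (1 + 6·0.49) = 3.430 / 3.940 = 0.871.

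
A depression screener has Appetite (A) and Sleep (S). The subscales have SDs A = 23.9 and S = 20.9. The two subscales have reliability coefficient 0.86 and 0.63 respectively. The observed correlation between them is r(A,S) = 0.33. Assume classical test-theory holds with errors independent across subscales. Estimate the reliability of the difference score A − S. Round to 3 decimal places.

Var(A−S) = 23.9² + 20.9² − 2·23.9·20.9·0.33 = 1008.02 − 329.677 = 678.343.
With uncorrelated errors the cross-covariances are all true-score covariance, so they carry over unchanged; only the diagonal terms shrink to ρᵢσᵢ².
True-score variance = [23.9²·0.86 + 20.9²·0.63] − 329.677 = 766.431 − 329.677 = 436.754.
Reliability = 436.754 / 678.343 = 0.644.

0.644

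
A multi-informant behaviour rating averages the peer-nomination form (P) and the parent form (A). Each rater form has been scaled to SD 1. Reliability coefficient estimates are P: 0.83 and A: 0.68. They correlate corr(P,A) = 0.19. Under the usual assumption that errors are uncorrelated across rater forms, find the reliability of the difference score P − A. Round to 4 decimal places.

Var(P−A) = 1 + 1 − 2·0.19 = 2 − 0.38 = 1.62.
Because errors are independent across components, Cov(Tᵢ,Tⱼ) = Cov(Xᵢ,Xⱼ); the off-diagonal part of the true-score variance is the same as above.
True-score variance = [0.83 + 0.68] − 0.38 = 1.51 − 0.38 = 1.13.
Reliability = 1.13 / 1.62 = 0.6975.

0.6975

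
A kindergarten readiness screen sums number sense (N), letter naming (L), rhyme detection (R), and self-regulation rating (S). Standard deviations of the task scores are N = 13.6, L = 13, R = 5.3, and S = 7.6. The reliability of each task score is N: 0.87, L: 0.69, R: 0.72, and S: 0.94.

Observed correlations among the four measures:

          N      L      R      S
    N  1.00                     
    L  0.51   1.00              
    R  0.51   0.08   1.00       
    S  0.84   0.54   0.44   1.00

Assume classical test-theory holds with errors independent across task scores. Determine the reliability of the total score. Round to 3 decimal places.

0.914

Var(N+L+R+S) = 13.6² + 13² + 5.3² + 7.6² + 2·[13.6·13·0.51 + 13.6·5.3·0.51 + 13.6·7.6·0.84 + 13·5.3·0.08 + 13·7.6·0.54 + 5.3·7.6·0.44] = 439.81 + 580.677 = 1020.49.
Because errors are independent across components, Cov(Tᵢ,Tⱼ) = Cov(Xᵢ,Xⱼ); the off-diagonal part of the true-score variance is the same as above.
True-score variance = [13.6²·0.87 + 13²·0.69 + 5.3²·0.72 + 7.6²·0.94] + 580.677 = 352.044 + 580.677 = 932.721.
Reliability = 932.721 / 1020.49 = 0.914.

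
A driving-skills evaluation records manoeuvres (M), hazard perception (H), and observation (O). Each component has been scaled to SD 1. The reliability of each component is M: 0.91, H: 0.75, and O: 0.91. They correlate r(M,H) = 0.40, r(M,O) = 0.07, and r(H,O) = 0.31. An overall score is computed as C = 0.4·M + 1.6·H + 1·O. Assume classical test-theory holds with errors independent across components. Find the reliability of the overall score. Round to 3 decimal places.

Var(C) = 0.4² + 1.6² + 1 + 2·[0.64·0.40 + 0.4·0.07 + 1.6·0.31] = 3.72 + 1.56 = 5.28.
Under uncorrelated errors the observed covariances equal the true-score covariances, so only the own-variance terms attenuate.
True-score variance = [0.4²·0.91 + 1.6²·0.75 + 0.91] + 1.56 = 2.9756 + 1.56 = 4.5356.
Reliability = 4.5356 / 5.28 = 0.859.

0.859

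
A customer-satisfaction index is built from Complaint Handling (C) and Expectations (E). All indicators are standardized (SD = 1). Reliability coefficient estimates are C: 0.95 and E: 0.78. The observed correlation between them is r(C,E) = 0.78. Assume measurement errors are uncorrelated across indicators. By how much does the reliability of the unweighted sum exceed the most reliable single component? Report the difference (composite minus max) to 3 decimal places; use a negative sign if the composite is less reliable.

-0.026

Var(sum) = 2 + 1.56 = 3.56; true-score variance = 1.73 + 1.56 = 3.29; composite reliability = 0.9242.
Max component reliability = 0.9500.
Difference = 0.9242 − 0.9500 = -0.026.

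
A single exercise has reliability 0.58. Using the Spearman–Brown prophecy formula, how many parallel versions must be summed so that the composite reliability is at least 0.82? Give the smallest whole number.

k ≥ ρ*(1−ρ₁)/(ρ₁(1−ρ*)) = 0.82·0.42 / (0.58·0.18) = 3.299.
Smallest integer k = 4.

4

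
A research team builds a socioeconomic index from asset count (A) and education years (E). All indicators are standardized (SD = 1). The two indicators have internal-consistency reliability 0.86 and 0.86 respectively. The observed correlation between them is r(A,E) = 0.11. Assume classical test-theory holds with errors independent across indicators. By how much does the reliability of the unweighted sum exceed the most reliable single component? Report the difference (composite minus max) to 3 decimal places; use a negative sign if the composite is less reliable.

0.014

Var(sum) = 2 + 0.22 = 2.22; true-score variance = 1.72 + 0.22 = 1.94; composite reliability = 0.8739.
Max component reliability = 0.8600.
Difference = 0.8739 − 0.8600 = 0.014.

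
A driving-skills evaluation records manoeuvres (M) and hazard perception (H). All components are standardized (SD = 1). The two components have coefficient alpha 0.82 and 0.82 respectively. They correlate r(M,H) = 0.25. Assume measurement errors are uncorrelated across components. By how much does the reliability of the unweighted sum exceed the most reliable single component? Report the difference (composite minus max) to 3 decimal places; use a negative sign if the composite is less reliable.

0.036

Var(sum) = 2 + 0.5 = 2.5; true-score variance = 1.64 + 0.5 = 2.14; composite reliability = 0.8560.
Max component reliability = 0.8200.
Difference = 0.8560 − 0.8200 = 0.036.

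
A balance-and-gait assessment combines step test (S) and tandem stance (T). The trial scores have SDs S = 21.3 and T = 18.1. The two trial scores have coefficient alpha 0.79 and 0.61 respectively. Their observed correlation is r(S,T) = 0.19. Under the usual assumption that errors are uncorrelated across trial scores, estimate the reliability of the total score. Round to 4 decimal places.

0.7596

Var(S+T) = 21.3² + 18.1² + 2·[21.3·18.1·0.19] = 781.3 + 146.501 = 927.801.
Because errors are independent across components, Cov(Tᵢ,Tⱼ) = Cov(Xᵢ,Xⱼ); the off-diagonal part of the true-score variance is the same as above.
True-score variance = [21.3²·0.79 + 18.1²·0.61] + 146.501 = 558.257 + 146.501 = 704.759.
Reliability = 704.759 / 927.801 = 0.7596.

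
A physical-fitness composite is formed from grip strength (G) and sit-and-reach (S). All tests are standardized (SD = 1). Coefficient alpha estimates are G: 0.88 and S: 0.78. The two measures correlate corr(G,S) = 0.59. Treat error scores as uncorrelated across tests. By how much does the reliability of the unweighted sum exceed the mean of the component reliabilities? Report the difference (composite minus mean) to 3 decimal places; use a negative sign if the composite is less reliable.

0.063

Var(sum) = 2 + 1.18 = 3.18; true-score variance = 1.66 + 1.18 = 2.84; composite reliability = 0.8931.
Mean component reliability = 0.8300.
Difference = 0.8931 − 0.8300 = 0.063.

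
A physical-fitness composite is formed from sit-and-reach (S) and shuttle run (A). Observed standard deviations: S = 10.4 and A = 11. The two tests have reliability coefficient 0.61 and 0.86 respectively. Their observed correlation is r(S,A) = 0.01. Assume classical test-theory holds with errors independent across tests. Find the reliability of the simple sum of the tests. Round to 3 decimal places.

Var(S+A) = 10.4² + 11² + 2·[10.4·11·0.01] = 229.16 + 2.288 = 231.448.
With uncorrelated errors the cross-covariances are all true-score covariance, so they carry over unchanged; only the diagonal terms shrink to ρᵢσᵢ².
True-score variance = [10.4²·0.61 + 11²·0.86] + 2.288 = 170.038 + 2.288 = 172.326.
Reliability = 172.326 / 231.448 = 0.745.

0.745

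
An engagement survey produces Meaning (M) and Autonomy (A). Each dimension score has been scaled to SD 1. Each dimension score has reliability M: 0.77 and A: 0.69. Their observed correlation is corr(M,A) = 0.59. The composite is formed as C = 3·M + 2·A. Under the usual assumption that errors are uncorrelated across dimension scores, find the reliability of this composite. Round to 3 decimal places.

Var(C) = 3² + 2² + 2·[6·0.59] = 13 + 7.08 = 20.08.
Under uncorrelated errors the observed covariances equal the true-score covariances, so only the own-variance terms attenuate.
True-score variance = [3²·0.77 + 2²·0.69] + 7.08 = 9.69 + 7.08 = 16.77.
Reliability = 16.77 / 20.08 = 0.835.

0.835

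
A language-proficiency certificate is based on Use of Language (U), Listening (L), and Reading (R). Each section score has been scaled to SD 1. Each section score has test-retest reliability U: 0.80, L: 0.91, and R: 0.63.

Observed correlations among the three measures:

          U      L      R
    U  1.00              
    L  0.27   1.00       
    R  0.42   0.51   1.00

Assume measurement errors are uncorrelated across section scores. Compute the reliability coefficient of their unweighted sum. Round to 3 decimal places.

Var(U+L+R) = 3 + 2·[0.27 + 0.42 + 0.51] = 3 + 2.4 = 5.4.
Because errors are independent across components, Cov(Tᵢ,Tⱼ) = Cov(Xᵢ,Xⱼ); the off-diagonal part of the true-score variance is the same as above.
True-score variance = [0.80 + 0.91 + 0.63] + 2.4 = 2.34 + 2.4 = 4.74.
Reliability = 4.74 / 5.4 = 0.878.

0.878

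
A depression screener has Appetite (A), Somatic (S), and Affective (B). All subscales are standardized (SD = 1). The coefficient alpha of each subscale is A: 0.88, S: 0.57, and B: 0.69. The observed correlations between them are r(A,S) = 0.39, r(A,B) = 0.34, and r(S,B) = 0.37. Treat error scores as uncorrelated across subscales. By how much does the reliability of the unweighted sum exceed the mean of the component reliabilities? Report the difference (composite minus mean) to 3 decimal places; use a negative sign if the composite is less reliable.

0.121

Var(sum) = 3 + 2.2 = 5.2; true-score variance = 2.14 + 2.2 = 4.34; composite reliability = 0.8346.
Mean component reliability = 0.7133.
Difference = 0.8346 − 0.7133 = 0.121.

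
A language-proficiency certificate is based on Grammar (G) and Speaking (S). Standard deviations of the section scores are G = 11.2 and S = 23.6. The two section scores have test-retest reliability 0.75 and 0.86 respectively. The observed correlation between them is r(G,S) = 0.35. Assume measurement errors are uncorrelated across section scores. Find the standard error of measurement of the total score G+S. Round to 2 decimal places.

10.46

Var(total) = 682.4 + 185.024 = 867.424.
True-score variance = 573.066 + 185.024 = 758.09, so reliability = 0.8740.
Error variance = 867.424 − 758.09 = 109.334; SEM = √109.334 = 10.46.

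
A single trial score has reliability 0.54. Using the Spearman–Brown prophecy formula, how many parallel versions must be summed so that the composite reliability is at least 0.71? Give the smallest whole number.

k ≥ ρ*(1−ρ₁)/(ρ₁(1−ρ*)) = 0.71·0.46 / (0.54·0.29) = 2.086.
Smallest integer k = 3.

3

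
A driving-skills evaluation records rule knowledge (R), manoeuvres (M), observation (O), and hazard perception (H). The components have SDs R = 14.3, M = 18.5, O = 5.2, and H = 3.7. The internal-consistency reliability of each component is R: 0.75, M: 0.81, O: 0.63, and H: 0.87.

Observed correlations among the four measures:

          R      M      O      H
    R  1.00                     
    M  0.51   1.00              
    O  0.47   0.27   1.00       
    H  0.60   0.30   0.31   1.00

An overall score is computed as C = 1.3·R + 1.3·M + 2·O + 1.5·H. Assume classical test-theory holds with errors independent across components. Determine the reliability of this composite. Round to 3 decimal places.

0.884

Var(C) = 1.3²·14.3² + 1.3²·18.5² + 2²·5.2² + 1.5²·3.7² + 2·[1.69·14.3·18.5·0.51 + 2.6·14.3·5.2·0.47 + 1.95·14.3·3.7·0.60 + 2.6·18.5·5.2·0.27 + 1.95·18.5·3.7·0.30 + 3·5.2·3.7·0.31] = 1062.95 + 1012.51 = 2075.47.
Because errors are independent across components, Cov(Tᵢ,Tⱼ) = Cov(Xᵢ,Xⱼ); the off-diagonal part of the true-score variance is the same as above.
True-score variance = [1.3²·14.3²·0.75 + 1.3²·18.5²·0.81 + 2²·5.2²·0.63 + 1.5²·3.7²·0.87] + 1012.51 = 822.636 + 1012.51 = 1835.15.
Reliability = 1835.15 / 2075.47 = 0.884.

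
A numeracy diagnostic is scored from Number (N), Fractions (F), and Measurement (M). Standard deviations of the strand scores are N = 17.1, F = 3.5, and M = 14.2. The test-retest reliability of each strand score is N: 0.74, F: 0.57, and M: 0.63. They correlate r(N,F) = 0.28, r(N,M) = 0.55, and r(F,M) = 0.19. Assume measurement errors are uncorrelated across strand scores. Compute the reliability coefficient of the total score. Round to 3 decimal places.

0.811

Var(N+F+M) = 17.1² + 3.5² + 14.2² + 2·[17.1·3.5·0.28 + 17.1·14.2·0.55 + 3.5·14.2·0.19] = 506.3 + 319.504 = 825.804.
Under uncorrelated errors the observed covariances equal the true-score covariances, so only the own-variance terms attenuate.
True-score variance = [17.1²·0.74 + 3.5²·0.57 + 14.2²·0.63] + 319.504 = 350.399 + 319.504 = 669.903.
Reliability = 669.903 / 825.804 = 0.811.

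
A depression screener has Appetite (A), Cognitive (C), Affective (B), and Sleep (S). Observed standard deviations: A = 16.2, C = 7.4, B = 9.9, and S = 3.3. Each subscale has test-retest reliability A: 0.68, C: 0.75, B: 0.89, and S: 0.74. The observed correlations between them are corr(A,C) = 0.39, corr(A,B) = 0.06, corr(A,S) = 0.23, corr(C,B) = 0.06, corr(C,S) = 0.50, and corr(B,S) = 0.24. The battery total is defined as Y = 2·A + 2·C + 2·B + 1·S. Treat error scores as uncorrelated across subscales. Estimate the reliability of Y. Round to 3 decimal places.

Var(Y) = 2²·16.2² + 2²·7.4² + 2²·9.9² + 3.3² + 2·[4·16.2·7.4·0.39 + 4·16.2·9.9·0.06 + 2·16.2·3.3·0.23 + 4·7.4·9.9·0.06 + 2·7.4·3.3·0.50 + 2·9.9·3.3·0.24] = 1671.73 + 615.559 = 2287.29.
Under uncorrelated errors the observed covariances equal the true-score covariances, so only the own-variance terms attenuate.
True-score variance = [2²·16.2²·0.68 + 2²·7.4²·0.75 + 2²·9.9²·0.89 + 3.3²·0.74] + 615.559 = 1235.09 + 615.559 = 1850.65.
Reliability = 1850.65 / 2287.29 = 0.809.

0.809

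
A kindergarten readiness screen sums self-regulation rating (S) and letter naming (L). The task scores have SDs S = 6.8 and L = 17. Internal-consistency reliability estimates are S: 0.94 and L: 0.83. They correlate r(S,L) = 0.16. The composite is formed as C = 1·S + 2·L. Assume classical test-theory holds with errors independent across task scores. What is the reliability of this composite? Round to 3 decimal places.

Var(C) = 6.8² + 2²·17² + 2·[2·6.8·17·0.16] = 1202.24 + 73.984 = 1276.22.
Under uncorrelated errors the observed covariances equal the true-score covariances, so only the own-variance terms attenuate.
True-score variance = [6.8²·0.94 + 2²·17²·0.83] + 73.984 = 1002.95 + 73.984 = 1076.93.
Reliability = 1076.93 / 1276.22 = 0.844.

0.844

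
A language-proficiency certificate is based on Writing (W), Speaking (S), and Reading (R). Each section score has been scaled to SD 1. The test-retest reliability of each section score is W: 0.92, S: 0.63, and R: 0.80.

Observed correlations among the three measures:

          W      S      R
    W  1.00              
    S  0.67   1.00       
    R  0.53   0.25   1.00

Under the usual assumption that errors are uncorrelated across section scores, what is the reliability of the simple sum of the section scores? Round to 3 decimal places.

0.890

Var(W+S+R) = 3 + 2·[0.67 + 0.53 + 0.25] = 3 + 2.9 = 5.9.
Under uncorrelated errors the observed covariances equal the true-score covariances, so only the own-variance terms attenuate.
True-score variance = [0.92 + 0.63 + 0.80] + 2.9 = 2.35 + 2.9 = 5.25.
Reliability = 5.25 / 5.9 = 0.890.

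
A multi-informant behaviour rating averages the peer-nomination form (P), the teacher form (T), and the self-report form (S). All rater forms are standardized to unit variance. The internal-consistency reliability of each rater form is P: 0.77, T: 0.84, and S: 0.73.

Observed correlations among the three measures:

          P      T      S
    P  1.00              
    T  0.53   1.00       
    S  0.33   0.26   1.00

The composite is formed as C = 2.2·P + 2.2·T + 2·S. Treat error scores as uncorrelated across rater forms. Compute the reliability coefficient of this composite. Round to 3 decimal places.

0.876

Var(C) = 2.2² + 2.2² + 2² + 2·[4.84·0.53 + 4.4·0.33 + 4.4·0.26] = 13.68 + 10.3224 = 24.0024.
Because errors are independent across components, Cov(Tᵢ,Tⱼ) = Cov(Xᵢ,Xⱼ); the off-diagonal part of the true-score variance is the same as above.
True-score variance = [2.2²·0.77 + 2.2²·0.84 + 2²·0.73] + 10.3224 = 10.7124 + 10.3224 = 21.0348.
Reliability = 21.0348 / 24.0024 = 0.876.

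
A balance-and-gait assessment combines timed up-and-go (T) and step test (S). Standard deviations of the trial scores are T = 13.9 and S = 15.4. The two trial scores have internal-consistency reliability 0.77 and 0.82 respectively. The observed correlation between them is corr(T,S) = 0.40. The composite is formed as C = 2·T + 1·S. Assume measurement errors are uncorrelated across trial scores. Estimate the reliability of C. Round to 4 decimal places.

Var(C) = 2²·13.9² + 15.4² + 2·[2·13.9·15.4·0.40] = 1010 + 342.496 = 1352.5.
Because errors are independent across components, Cov(Tᵢ,Tⱼ) = Cov(Xᵢ,Xⱼ); the off-diagonal part of the true-score variance is the same as above.
True-score variance = [2²·13.9²·0.77 + 15.4²·0.82] + 342.496 = 789.558 + 342.496 = 1132.05.
Reliability = 1132.05 / 1352.5 = 0.8370.

0.8370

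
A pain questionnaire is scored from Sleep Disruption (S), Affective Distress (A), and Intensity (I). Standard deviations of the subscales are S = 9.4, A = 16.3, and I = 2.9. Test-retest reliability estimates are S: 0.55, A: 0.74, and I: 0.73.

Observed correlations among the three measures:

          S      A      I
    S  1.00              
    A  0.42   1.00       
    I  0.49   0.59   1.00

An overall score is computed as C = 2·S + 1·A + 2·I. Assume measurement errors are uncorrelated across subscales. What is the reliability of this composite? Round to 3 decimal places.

Var(C) = 2²·9.4² + 16.3² + 2²·2.9² + 2·[2·9.4·16.3·0.42 + 4·9.4·2.9·0.49 + 2·16.3·2.9·0.59] = 652.77 + 475.826 = 1128.6.
Under uncorrelated errors the observed covariances equal the true-score covariances, so only the own-variance terms attenuate.
True-score variance = [2²·9.4²·0.55 + 16.3²·0.74 + 2²·2.9²·0.73] + 475.826 = 415.56 + 475.826 = 891.386.
Reliability = 891.386 / 1128.6 = 0.790.

0.790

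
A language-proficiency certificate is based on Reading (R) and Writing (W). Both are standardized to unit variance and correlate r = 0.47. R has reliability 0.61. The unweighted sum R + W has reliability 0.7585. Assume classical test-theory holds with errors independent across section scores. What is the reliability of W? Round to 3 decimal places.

0.680

Var(R+W) = 2 + 2·0.47 = 2.940.
True-score variance = ρ_R + ρ_W + 2·0.47, so 0.7585 = (0.61 + ρ_W + 0.94) / 2.940.
ρ_W = 0.7585·2.940 − 0.61 − 0.94 = 0.680.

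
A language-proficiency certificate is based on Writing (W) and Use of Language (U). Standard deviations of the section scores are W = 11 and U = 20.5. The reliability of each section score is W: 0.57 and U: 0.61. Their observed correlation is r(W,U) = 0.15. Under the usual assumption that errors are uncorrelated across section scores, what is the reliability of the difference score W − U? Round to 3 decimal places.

0.544

Var(W−U) = 11² + 20.5² − 2·11·20.5·0.15 = 541.25 − 67.65 = 473.6.
Under uncorrelated errors the observed covariances equal the true-score covariances, so only the own-variance terms attenuate.
True-score variance = [11²·0.57 + 20.5²·0.61] − 67.65 = 325.322 − 67.65 = 257.673.
Reliability = 257.673 / 473.6 = 0.544.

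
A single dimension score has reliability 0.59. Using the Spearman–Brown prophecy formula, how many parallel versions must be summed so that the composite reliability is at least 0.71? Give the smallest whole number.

2

k ≥ ρ*(1−ρ₁)/(ρ₁(1−ρ*)) = 0.71·0.41 / (0.59·0.29) = 1.701.
Smallest integer k = 2.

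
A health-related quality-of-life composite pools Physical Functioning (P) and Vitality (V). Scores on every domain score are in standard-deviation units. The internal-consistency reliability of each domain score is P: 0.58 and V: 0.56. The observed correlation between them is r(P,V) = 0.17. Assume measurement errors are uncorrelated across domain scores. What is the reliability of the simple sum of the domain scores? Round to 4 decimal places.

0.6325

Var(P+V) = 2 + 2·[0.17] = 2 + 0.34 = 2.34.
Under uncorrelated errors the observed covariances equal the true-score covariances, so only the own-variance terms attenuate.
True-score variance = [0.58 + 0.56] + 0.34 = 1.14 + 0.34 = 1.48.
Reliability = 1.48 / 2.34 = 0.6325.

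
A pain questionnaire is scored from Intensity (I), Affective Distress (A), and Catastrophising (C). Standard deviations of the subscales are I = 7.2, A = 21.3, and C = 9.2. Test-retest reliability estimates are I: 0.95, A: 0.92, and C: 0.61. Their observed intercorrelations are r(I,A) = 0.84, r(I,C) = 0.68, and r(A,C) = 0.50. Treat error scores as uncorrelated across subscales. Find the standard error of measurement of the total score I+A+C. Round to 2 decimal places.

Var(total) = 590.17 + 543.691 = 1133.86.
True-score variance = 518.273 + 543.691 = 1061.96, so reliability = 0.9366.
Error variance = 1133.86 − 1061.96 = 71.8968; SEM = √71.8968 = 8.48.

8.48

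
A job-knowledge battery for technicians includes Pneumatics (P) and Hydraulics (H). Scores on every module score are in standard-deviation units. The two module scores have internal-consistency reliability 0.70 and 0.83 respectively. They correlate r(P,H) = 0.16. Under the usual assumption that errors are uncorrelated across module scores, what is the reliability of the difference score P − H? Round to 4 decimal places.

0.7202

Var(P−H) = 1 + 1 − 2·0.16 = 2 − 0.32 = 1.68.
Because errors are independent across components, Cov(Tᵢ,Tⱼ) = Cov(Xᵢ,Xⱼ); the off-diagonal part of the true-score variance is the same as above.
True-score variance = [0.70 + 0.83] − 0.32 = 1.53 − 0.32 = 1.21.
Reliability = 1.21 / 1.68 = 0.7202.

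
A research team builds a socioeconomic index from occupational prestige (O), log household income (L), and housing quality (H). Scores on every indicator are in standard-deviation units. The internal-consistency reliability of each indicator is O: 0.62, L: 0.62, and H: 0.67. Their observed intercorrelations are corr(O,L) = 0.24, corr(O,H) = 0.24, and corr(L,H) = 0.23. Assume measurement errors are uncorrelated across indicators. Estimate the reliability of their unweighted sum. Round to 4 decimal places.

Var(O+L+H) = 3 + 2·[0.24 + 0.24 + 0.23] = 3 + 1.42 = 4.42.
Because errors are independent across components, Cov(Tᵢ,Tⱼ) = Cov(Xᵢ,Xⱼ); the off-diagonal part of the true-score variance is the same as above.
True-score variance = [0.62 + 0.62 + 0.67] + 1.42 = 1.91 + 1.42 = 3.33.
Reliability = 3.33 / 4.42 = 0.7534.

0.7534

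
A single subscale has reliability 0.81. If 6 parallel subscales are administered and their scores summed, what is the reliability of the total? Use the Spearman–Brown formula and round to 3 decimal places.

0.962

ρ_k = kρ / (1 + (k−1)ρ) = 6·0.81 / (1 + 5·0.81) = 4.860 / 5.050 = 0.962.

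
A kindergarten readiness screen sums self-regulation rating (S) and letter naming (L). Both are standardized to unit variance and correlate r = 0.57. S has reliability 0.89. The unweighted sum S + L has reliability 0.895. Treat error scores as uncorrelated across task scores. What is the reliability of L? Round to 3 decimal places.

0.780

Var(S+L) = 2 + 2·0.57 = 3.140.
True-score variance = ρ_S + ρ_L + 2·0.57, so 0.895 = (0.89 + ρ_L + 1.14) / 3.140.
ρ_L = 0.895·3.140 − 0.89 − 1.14 = 0.780.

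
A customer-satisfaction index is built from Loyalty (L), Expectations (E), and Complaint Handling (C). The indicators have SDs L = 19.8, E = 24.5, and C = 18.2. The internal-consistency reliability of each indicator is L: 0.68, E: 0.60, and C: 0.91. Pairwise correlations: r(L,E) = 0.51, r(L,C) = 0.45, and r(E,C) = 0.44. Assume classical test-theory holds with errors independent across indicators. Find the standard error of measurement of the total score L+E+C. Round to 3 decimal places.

Var(total) = 1323.53 + 1211.52 = 2535.05.
True-score variance = 928.166 + 1211.52 = 2139.68, so reliability = 0.8440.
Error variance = 2535.05 − 2139.68 = 395.364; SEM = √395.364 = 19.884.

19.884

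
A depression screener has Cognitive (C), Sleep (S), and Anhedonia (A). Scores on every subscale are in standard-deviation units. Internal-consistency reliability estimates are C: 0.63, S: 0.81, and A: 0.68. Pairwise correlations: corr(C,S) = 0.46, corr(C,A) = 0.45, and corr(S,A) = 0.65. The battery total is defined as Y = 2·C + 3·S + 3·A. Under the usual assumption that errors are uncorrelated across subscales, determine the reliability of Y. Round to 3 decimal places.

Var(Y) = 2² + 3² + 3² + 2·[6·0.46 + 6·0.45 + 9·0.65] = 22 + 22.62 = 44.62.
Because errors are independent across components, Cov(Tᵢ,Tⱼ) = Cov(Xᵢ,Xⱼ); the off-diagonal part of the true-score variance is the same as above.
True-score variance = [2²·0.63 + 3²·0.81 + 3²·0.68] + 22.62 = 15.93 + 22.62 = 38.55.
Reliability = 38.55 / 44.62 = 0.864.

0.864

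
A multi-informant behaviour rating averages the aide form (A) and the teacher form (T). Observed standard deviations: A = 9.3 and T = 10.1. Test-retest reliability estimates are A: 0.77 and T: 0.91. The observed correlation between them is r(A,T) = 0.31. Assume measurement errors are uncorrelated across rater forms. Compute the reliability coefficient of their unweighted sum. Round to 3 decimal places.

0.882

Var(A+T) = 9.3² + 10.1² + 2·[9.3·10.1·0.31] = 188.5 + 58.2366 = 246.737.
Under uncorrelated errors the observed covariances equal the true-score covariances, so only the own-variance terms attenuate.
True-score variance = [9.3²·0.77 + 10.1²·0.91] + 58.2366 = 159.426 + 58.2366 = 217.663.
Reliability = 217.663 / 246.737 = 0.882.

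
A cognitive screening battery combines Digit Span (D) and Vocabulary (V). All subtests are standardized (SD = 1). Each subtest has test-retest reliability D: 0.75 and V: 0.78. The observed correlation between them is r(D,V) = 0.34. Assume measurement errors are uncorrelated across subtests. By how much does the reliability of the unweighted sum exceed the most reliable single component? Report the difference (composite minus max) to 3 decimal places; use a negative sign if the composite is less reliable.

0.045

Var(sum) = 2 + 0.68 = 2.68; true-score variance = 1.53 + 0.68 = 2.21; composite reliability = 0.8246.
Max component reliability = 0.7800.
Difference = 0.8246 − 0.7800 = 0.045.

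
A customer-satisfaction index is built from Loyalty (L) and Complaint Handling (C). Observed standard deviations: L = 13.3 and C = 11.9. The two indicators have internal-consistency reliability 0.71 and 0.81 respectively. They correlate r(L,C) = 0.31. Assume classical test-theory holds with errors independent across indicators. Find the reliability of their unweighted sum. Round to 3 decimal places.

Var(L+C) = 13.3² + 11.9² + 2·[13.3·11.9·0.31] = 318.5 + 98.1274 = 416.627.
With uncorrelated errors the cross-covariances are all true-score covariance, so they carry over unchanged; only the diagonal terms shrink to ρᵢσᵢ².
True-score variance = [13.3²·0.71 + 11.9²·0.81] + 98.1274 = 240.296 + 98.1274 = 338.423.
Reliability = 338.423 / 416.627 = 0.812.

0.812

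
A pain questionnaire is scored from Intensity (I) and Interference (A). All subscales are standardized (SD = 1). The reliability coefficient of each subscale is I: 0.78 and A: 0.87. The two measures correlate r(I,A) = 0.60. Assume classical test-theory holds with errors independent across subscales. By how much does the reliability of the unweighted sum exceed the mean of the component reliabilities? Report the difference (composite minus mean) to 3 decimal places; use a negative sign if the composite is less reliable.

Var(sum) = 2 + 1.2 = 3.2; true-score variance = 1.65 + 1.2 = 2.85; composite reliability = 0.8906.
Mean component reliability = 0.8250.
Difference = 0.8906 − 0.8250 = 0.066.

0.066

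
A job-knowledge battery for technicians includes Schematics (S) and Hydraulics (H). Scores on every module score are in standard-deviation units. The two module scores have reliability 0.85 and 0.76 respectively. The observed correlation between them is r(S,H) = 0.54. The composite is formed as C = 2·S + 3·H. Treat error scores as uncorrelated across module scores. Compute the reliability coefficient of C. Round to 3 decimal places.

0.858

Var(C) = 2² + 3² + 2·[6·0.54] = 13 + 6.48 = 19.48.
Under uncorrelated errors the observed covariances equal the true-score covariances, so only the own-variance terms attenuate.
True-score variance = [2²·0.85 + 3²·0.76] + 6.48 = 10.24 + 6.48 = 16.72.
Reliability = 16.72 / 19.48 = 0.858.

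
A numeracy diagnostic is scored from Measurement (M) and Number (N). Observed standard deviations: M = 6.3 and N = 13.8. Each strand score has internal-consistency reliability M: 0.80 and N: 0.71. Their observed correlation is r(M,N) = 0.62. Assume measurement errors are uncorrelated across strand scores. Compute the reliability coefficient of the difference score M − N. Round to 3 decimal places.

Var(M−N) = 6.3² + 13.8² − 2·6.3·13.8·0.62 = 230.13 − 107.806 = 122.324.
Under uncorrelated errors the observed covariances equal the true-score covariances, so only the own-variance terms attenuate.
True-score variance = [6.3²·0.80 + 13.8²·0.71] − 107.806 = 166.964 − 107.806 = 59.1588.
Reliability = 59.1588 / 122.324 = 0.484.

0.484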